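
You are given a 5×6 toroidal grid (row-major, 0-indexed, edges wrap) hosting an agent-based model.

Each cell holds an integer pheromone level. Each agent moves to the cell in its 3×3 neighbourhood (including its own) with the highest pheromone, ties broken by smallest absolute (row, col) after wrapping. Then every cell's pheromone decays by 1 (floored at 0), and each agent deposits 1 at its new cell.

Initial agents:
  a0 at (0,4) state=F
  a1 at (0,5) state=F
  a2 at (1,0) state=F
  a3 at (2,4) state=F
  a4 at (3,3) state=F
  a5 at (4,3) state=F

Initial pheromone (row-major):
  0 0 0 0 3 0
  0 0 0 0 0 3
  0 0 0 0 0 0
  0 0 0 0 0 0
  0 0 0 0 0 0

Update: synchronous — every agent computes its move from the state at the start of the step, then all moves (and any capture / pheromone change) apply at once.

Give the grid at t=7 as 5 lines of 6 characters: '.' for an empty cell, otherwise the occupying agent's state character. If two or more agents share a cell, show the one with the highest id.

....F.
......
..F...
......
......

t=1: a0@(0,4) a1@(0,4) a2@(1,5) a3@(1,5) a4@(2,2) a5@(0,4) | pheromone: 0 0 0 0 5 0 / 0 0 0 0 0 4 / 0 0 1 0 0 0 / 0 0 0 0 0 0 / 0 0 0 0 0 0
t=2: a0@(0,4) a1@(0,4) a2@(0,4) a3@(0,4) a4@(2,2) a5@(0,4) | pheromone: 0 0 0 0 9 0 / 0 0 0 0 0 3 / 0 0 1 0 0 0 / 0 0 0 0 0 0 / 0 0 0 0 0 0
t=3: a0@(0,4) a1@(0,4) a2@(0,4) a3@(0,4) a4@(2,2) a5@(0,4) | pheromone: 0 0 0 0 13 0 / 0 0 0 0 0 2 / 0 0 1 0 0 0 / 0 0 0 0 0 0 / 0 0 0 0 0 0
t=4: a0@(0,4) a1@(0,4) a2@(0,4) a3@(0,4) a4@(2,2) a5@(0,4) | pheromone: 0 0 0 0 17 0 / 0 0 0 0 0 1 / 0 0 1 0 0 0 / 0 0 0 0 0 0 / 0 0 0 0 0 0
t=5: a0@(0,4) a1@(0,4) a2@(0,4) a3@(0,4) a4@(2,2) a5@(0,4) | pheromone: 0 0 0 0 21 0 / 0 0 0 0 0 0 / 0 0 1 0 0 0 / 0 0 0 0 0 0 / 0 0 0 0 0 0
t=6: a0@(0,4) a1@(0,4) a2@(0,4) a3@(0,4) a4@(2,2) a5@(0,4) | pheromone: 0 0 0 0 25 0 / 0 0 0 0 0 0 / 0 0 1 0 0 0 / 0 0 0 0 0 0 / 0 0 0 0 0 0
t=7: a0@(0,4) a1@(0,4) a2@(0,4) a3@(0,4) a4@(2,2) a5@(0,4) | pheromone: 0 0 0 0 29 0 / 0 0 0 0 0 0 / 0 0 1 0 0 0 / 0 0 0 0 0 0 / 0 0 0 0 0 0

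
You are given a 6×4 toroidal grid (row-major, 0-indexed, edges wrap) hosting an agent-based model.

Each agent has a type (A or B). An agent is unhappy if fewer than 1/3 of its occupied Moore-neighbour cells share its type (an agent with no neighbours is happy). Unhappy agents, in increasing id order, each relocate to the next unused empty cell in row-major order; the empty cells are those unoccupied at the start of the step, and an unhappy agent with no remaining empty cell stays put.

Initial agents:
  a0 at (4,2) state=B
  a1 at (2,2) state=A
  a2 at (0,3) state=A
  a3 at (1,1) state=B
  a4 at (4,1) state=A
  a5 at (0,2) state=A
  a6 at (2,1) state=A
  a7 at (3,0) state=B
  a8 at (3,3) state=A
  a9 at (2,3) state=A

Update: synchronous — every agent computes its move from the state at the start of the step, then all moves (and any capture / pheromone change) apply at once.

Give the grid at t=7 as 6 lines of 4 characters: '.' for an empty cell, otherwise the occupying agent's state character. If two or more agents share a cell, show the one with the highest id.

BBAA
AB..
.AAA
...A
....
....

t=1: a0@(0,0):B a1@(2,2):A a2@(0,3):A a3@(0,1):B a4@(1,0):A a5@(0,2):A a6@(2,1):A a7@(1,2):B a8@(3,3):A a9@(2,3):A
t=2: a0@(0,0):B a1@(2,2):A a2@(0,3):A a3@(0,1):B a4@(1,0):A a5@(0,2):A a6@(2,1):A a7@(1,1):B a8@(3,3):A a9@(2,3):A
t=3: (unchanged — steady state)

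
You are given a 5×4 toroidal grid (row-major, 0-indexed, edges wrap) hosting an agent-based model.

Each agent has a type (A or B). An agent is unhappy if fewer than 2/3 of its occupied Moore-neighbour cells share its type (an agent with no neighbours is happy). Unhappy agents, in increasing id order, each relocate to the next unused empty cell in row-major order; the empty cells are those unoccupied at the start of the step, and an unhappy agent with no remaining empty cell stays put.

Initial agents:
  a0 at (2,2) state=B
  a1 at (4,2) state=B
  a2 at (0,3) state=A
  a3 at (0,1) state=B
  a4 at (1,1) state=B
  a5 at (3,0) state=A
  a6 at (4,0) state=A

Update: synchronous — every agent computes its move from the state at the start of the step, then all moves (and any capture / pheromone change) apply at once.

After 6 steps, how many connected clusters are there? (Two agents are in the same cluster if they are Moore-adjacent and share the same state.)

t=1: a0@(2,2):B a1@(0,0):B a2@(0,2):A a3@(0,1):B a4@(1,1):B a5@(3,0):A a6@(4,0):A
t=2: a0@(2,2):B a1@(0,0):B a2@(0,3):A a3@(1,0):B a4@(1,1):B a5@(3,0):A a6@(1,2):A
t=3: a0@(0,1):B a1@(0,0):B a2@(0,2):A a3@(1,0):B a4@(1,1):B a5@(3,0):A a6@(1,3):A
t=4: a0@(0,1):B a1@(0,0):B a2@(0,3):A a3@(1,0):B a4@(1,1):B a5@(3,0):A a6@(1,2):A
t=5: a0@(0,1):B a1@(0,0):B a2@(0,2):A a3@(1,0):B a4@(1,1):B a5@(3,0):A a6@(1,3):A
t=6: a0@(0,1):B a1@(0,0):B a2@(0,3):A a3@(1,0):B a4@(1,1):B a5@(3,0):A a6@(1,2):A

3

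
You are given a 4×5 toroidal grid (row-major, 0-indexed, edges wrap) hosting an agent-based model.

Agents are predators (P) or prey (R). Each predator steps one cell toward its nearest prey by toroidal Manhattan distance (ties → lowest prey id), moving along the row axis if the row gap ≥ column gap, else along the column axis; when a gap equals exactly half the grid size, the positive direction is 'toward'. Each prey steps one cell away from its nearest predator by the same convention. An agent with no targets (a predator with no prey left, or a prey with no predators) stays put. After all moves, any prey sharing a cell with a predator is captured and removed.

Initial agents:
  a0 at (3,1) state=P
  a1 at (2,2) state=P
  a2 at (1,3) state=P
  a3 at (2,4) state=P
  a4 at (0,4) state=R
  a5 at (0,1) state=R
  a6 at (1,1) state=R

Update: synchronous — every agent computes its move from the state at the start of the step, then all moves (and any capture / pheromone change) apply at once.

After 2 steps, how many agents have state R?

1

t=1: a0@(0,1):P a1@(1,2):P a2@(0,3):P a3@(3,4):P a5@(1,1):R
t=2: a0@(1,1):P a1@(1,1):P a2@(0,2):P a3@(0,4):P a5@(2,1):R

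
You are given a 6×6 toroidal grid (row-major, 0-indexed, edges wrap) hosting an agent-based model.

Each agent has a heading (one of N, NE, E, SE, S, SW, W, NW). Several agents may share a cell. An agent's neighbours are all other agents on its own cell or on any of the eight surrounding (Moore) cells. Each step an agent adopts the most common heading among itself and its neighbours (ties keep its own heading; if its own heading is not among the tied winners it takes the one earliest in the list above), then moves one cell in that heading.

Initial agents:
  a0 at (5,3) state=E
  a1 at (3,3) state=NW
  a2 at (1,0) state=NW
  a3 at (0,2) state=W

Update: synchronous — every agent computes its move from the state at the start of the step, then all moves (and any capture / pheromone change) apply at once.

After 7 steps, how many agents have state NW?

2

t=1: a0@(5,4):E a1@(2,2):NW a2@(0,5):NW a3@(0,1):W
t=2: a0@(5,5):E a1@(1,1):NW a2@(5,4):NW a3@(0,0):W
t=3: a0@(5,0):E a1@(0,0):NW a2@(4,3):NW a3@(0,5):W
t=4: a0@(5,1):E a1@(5,5):NW a2@(3,2):NW a3@(0,4):W
t=5: a0@(5,2):E a1@(4,4):NW a2@(2,1):NW a3@(0,3):W
t=6: a0@(5,3):E a1@(3,3):NW a2@(1,0):NW a3@(0,2):W
t=7: a0@(5,4):E a1@(2,2):NW a2@(0,5):NW a3@(0,1):W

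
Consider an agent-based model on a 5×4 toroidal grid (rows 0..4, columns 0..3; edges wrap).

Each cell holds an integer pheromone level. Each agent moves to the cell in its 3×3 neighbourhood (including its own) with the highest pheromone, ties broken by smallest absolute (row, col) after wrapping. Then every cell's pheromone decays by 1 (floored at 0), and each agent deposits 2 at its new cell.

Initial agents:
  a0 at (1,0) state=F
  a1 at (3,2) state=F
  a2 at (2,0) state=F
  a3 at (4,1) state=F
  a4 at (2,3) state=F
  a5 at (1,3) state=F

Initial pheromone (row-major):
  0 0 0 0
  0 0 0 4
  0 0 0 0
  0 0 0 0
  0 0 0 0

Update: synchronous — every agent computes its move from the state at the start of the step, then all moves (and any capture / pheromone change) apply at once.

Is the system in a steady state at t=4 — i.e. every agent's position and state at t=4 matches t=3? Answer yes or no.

t=1: a0@(1,3) a1@(2,1) a2@(1,3) a3@(0,0) a4@(1,3) a5@(1,3) | pheromone: 2 0 0 0 / 0 0 0 11 / 0 2 0 0 / 0 0 0 0 / 0 0 0 0
t=2: a0@(1,3) a1@(2,1) a2@(1,3) a3@(1,3) a4@(1,3) a5@(1,3) | pheromone: 1 0 0 0 / 0 0 0 20 / 0 3 0 0 / 0 0 0 0 / 0 0 0 0
t=3: a0@(1,3) a1@(2,1) a2@(1,3) a3@(1,3) a4@(1,3) a5@(1,3) | pheromone: 0 0 0 0 / 0 0 0 29 / 0 4 0 0 / 0 0 0 0 / 0 0 0 0
t=4: a0@(1,3) a1@(2,1) a2@(1,3) a3@(1,3) a4@(1,3) a5@(1,3) | pheromone: 0 0 0 0 / 0 0 0 38 / 0 5 0 0 / 0 0 0 0 / 0 0 0 0

yes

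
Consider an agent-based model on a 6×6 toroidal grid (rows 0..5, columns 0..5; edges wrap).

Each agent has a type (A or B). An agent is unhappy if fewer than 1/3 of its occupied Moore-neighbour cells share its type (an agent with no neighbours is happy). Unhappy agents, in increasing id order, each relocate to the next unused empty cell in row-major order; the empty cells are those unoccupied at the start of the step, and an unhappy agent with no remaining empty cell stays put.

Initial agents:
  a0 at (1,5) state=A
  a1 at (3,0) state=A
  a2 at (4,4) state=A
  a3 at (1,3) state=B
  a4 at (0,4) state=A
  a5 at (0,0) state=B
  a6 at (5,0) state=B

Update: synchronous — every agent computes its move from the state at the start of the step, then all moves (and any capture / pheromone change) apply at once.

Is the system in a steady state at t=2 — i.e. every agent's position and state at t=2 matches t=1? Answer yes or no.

yes

t=1: a0@(1,5):A a1@(3,0):A a2@(4,4):A a3@(0,1):B a4@(0,4):A a5@(0,0):B a6@(5,0):B
t=2: (unchanged — steady state)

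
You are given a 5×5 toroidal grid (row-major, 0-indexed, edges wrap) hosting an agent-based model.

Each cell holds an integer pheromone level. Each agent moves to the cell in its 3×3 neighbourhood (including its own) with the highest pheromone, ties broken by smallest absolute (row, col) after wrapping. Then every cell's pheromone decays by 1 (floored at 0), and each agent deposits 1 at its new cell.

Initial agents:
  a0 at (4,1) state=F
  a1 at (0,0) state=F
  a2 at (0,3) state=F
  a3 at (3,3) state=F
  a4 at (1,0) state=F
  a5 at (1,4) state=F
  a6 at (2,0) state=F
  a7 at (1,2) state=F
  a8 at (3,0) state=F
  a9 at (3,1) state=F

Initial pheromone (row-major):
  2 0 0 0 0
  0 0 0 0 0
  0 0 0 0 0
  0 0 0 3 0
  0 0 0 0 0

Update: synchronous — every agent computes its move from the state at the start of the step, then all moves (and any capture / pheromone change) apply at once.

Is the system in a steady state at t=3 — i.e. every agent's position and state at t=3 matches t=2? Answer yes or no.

t=1: a0@(0,0) a1@(0,0) a2@(0,2) a3@(3,3) a4@(0,0) a5@(0,0) a6@(1,0) a7@(0,1) a8@(2,0) a9@(2,0) | pheromone: 5 1 1 0 0 / 1 0 0 0 0 / 2 0 0 0 0 / 0 0 0 3 0 / 0 0 0 0 0
t=2: a0@(0,0) a1@(0,0) a2@(0,1) a3@(3,3) a4@(0,0) a5@(0,0) a6@(0,0) a7@(0,0) a8@(2,0) a9@(2,0) | pheromone: 10 1 0 0 0 / 0 0 0 0 0 / 3 0 0 0 0 / 0 0 0 3 0 / 0 0 0 0 0
t=3: a0@(0,0) a1@(0,0) a2@(0,0) a3@(3,3) a4@(0,0) a5@(0,0) a6@(0,0) a7@(0,0) a8@(2,0) a9@(2,0) | pheromone: 16 0 0 0 0 / 0 0 0 0 0 / 4 0 0 0 0 / 0 0 0 3 0 / 0 0 0 0 0

no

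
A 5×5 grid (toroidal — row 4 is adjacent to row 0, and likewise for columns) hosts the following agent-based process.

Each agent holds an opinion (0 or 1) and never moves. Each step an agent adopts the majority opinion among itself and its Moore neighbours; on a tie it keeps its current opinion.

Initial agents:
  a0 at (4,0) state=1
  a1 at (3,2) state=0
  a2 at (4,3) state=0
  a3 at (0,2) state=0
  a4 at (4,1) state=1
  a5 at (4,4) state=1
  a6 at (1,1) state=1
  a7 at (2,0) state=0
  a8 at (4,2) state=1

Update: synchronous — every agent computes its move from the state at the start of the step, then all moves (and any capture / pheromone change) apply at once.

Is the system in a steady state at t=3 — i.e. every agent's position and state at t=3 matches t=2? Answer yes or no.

no

t=1: a0@(4,0):1 a1@(3,2):0 a2@(4,3):0 a3@(0,2):1 a4@(4,1):1 a5@(4,4):1 a6@(1,1):0 a7@(2,0):0 a8@(4,2):0
t=2: a0@(4,0):1 a1@(3,2):0 a2@(4,3):0 a3@(0,2):0 a4@(4,1):1 a5@(4,4):1 a6@(1,1):0 a7@(2,0):0 a8@(4,2):0
t=3: a0@(4,0):1 a1@(3,2):0 a2@(4,3):0 a3@(0,2):0 a4@(4,1):0 a5@(4,4):1 a6@(1,1):0 a7@(2,0):0 a8@(4,2):0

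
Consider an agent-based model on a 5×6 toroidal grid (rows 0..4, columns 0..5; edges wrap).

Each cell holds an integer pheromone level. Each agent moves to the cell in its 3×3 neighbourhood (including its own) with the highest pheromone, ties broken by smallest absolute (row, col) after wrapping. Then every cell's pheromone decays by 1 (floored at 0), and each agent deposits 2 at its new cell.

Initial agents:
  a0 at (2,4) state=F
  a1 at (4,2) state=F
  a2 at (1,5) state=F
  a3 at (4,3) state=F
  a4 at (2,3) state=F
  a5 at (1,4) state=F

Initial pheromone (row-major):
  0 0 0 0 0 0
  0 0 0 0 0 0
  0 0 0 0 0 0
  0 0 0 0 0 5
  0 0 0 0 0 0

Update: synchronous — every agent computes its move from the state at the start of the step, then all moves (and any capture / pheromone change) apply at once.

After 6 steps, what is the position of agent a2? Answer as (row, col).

t=1: a0@(3,5) a1@(0,1) a2@(0,0) a3@(0,2) a4@(1,2) a5@(0,3) | pheromone: 2 2 2 2 0 0 / 0 0 2 0 0 0 / 0 0 0 0 0 0 / 0 0 0 0 0 6 / 0 0 0 0 0 0
t=2: a0@(3,5) a1@(0,0) a2@(0,0) a3@(0,1) a4@(0,1) a5@(0,2) | pheromone: 5 5 3 1 0 0 / 0 0 1 0 0 0 / 0 0 0 0 0 0 / 0 0 0 0 0 7 / 0 0 0 0 0 0
t=3: a0@(3,5) a1@(0,0) a2@(0,0) a3@(0,0) a4@(0,0) a5@(0,1) | pheromone: 12 6 2 0 0 0 / 0 0 0 0 0 0 / 0 0 0 0 0 0 / 0 0 0 0 0 8 / 0 0 0 0 0 0
t=4: a0@(3,5) a1@(0,0) a2@(0,0) a3@(0,0) a4@(0,0) a5@(0,0) | pheromone: 21 5 1 0 0 0 / 0 0 0 0 0 0 / 0 0 0 0 0 0 / 0 0 0 0 0 9 / 0 0 0 0 0 0
t=5: a0@(3,5) a1@(0,0) a2@(0,0) a3@(0,0) a4@(0,0) a5@(0,0) | pheromone: 30 4 0 0 0 0 / 0 0 0 0 0 0 / 0 0 0 0 0 0 / 0 0 0 0 0 10 / 0 0 0 0 0 0
t=6: a0@(3,5) a1@(0,0) a2@(0,0) a3@(0,0) a4@(0,0) a5@(0,0) | pheromone: 39 3 0 0 0 0 / 0 0 0 0 0 0 / 0 0 0 0 0 0 / 0 0 0 0 0 11 / 0 0 0 0 0 0

(0, 0)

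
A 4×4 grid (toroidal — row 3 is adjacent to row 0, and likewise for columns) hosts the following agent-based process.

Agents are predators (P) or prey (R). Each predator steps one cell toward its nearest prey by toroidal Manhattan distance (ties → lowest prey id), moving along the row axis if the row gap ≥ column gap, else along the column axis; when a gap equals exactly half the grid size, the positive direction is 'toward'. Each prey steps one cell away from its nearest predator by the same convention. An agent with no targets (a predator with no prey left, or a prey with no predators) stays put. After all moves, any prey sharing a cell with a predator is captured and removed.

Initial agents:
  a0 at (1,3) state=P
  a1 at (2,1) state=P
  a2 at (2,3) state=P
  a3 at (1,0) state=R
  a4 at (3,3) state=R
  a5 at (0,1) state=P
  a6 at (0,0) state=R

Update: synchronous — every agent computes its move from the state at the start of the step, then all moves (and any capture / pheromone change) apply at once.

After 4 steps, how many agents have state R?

t=1: a0@(1,0):P a1@(1,1):P a2@(3,3):P a4@(0,3):R a5@(0,0):P a6@(0,3):R
t=2: a0@(0,0):P a1@(1,2):P a2@(0,3):P a4@(1,3):R a5@(0,3):P a6@(1,3):R
t=3: a0@(1,0):P a1@(1,3):P a2@(1,3):P a5@(1,3):P
t=4: (unchanged — steady state)

0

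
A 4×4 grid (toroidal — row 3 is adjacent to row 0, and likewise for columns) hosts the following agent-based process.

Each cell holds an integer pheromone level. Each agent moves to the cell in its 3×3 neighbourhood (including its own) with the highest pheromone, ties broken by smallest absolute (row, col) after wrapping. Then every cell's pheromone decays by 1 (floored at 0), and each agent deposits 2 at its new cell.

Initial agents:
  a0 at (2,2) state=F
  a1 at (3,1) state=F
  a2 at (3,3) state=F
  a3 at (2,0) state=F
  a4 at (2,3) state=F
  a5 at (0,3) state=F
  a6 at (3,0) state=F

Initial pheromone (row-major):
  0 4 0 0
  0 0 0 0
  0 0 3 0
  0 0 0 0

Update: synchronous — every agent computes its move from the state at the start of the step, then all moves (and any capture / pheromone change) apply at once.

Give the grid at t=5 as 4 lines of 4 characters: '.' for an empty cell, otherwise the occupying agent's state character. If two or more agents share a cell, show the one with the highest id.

.F..
....
..F.
....

t=1: a0@(2,2) a1@(0,1) a2@(2,2) a3@(1,0) a4@(2,2) a5@(0,0) a6@(0,1) | pheromone: 2 7 0 0 / 2 0 0 0 / 0 0 8 0 / 0 0 0 0
t=2: a0@(2,2) a1@(0,1) a2@(2,2) a3@(0,1) a4@(2,2) a5@(0,1) a6@(0,1) | pheromone: 1 14 0 0 / 1 0 0 0 / 0 0 13 0 / 0 0 0 0
t=3: a0@(2,2) a1@(0,1) a2@(2,2) a3@(0,1) a4@(2,2) a5@(0,1) a6@(0,1) | pheromone: 0 21 0 0 / 0 0 0 0 / 0 0 18 0 / 0 0 0 0
t=4: a0@(2,2) a1@(0,1) a2@(2,2) a3@(0,1) a4@(2,2) a5@(0,1) a6@(0,1) | pheromone: 0 28 0 0 / 0 0 0 0 / 0 0 23 0 / 0 0 0 0
t=5: a0@(2,2) a1@(0,1) a2@(2,2) a3@(0,1) a4@(2,2) a5@(0,1) a6@(0,1) | pheromone: 0 35 0 0 / 0 0 0 0 / 0 0 28 0 / 0 0 0 0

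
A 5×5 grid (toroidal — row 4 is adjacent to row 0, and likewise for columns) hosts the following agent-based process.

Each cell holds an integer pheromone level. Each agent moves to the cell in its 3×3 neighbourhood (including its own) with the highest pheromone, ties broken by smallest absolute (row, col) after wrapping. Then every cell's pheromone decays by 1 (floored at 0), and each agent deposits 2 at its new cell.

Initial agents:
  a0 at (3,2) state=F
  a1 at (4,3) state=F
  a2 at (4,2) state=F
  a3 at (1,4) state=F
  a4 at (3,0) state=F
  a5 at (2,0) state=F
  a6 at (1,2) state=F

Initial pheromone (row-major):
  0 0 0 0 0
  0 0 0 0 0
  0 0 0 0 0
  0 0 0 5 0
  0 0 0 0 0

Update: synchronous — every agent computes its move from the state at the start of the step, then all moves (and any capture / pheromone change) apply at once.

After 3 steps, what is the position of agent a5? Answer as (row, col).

(0, 0)

t=1: a0@(3,3) a1@(3,3) a2@(3,3) a3@(0,0) a4@(2,0) a5@(1,0) a6@(0,1) | pheromone: 2 2 0 0 0 / 2 0 0 0 0 / 2 0 0 0 0 / 0 0 0 10 0 / 0 0 0 0 0
t=2: a0@(3,3) a1@(3,3) a2@(3,3) a3@(0,0) a4@(1,0) a5@(0,0) a6@(0,0) | pheromone: 7 1 0 0 0 / 3 0 0 0 0 / 1 0 0 0 0 / 0 0 0 15 0 / 0 0 0 0 0
t=3: a0@(3,3) a1@(3,3) a2@(3,3) a3@(0,0) a4@(0,0) a5@(0,0) a6@(0,0) | pheromone: 14 0 0 0 0 / 2 0 0 0 0 / 0 0 0 0 0 / 0 0 0 20 0 / 0 0 0 0 0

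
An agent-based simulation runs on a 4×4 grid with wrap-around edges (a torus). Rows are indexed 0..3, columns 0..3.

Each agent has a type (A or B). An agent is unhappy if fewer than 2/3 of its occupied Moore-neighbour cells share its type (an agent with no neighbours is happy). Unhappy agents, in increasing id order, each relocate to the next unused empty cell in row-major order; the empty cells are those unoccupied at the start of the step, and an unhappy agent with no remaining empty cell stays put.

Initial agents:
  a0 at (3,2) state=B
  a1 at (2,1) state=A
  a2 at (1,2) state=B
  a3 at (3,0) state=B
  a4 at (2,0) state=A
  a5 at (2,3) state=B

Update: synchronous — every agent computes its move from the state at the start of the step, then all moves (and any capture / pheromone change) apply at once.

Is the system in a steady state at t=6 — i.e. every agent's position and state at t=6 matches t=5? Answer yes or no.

no

t=1: a0@(0,0):B a1@(0,1):A a2@(0,2):B a3@(0,3):B a4@(1,0):A a5@(2,3):B
t=2: a0@(1,1):B a1@(1,2):A a2@(1,3):B a3@(0,3):B a4@(2,0):A a5@(2,1):B
t=3: a0@(0,0):B a1@(0,1):A a2@(0,2):B a3@(1,0):B a4@(2,2):A a5@(2,3):B
t=4: a0@(0,3):B a1@(1,1):A a2@(1,2):B a3@(1,0):B a4@(1,3):A a5@(2,0):B
t=5: a0@(0,3):B a1@(0,0):A a2@(0,1):B a3@(0,2):B a4@(2,1):A a5@(2,2):B
t=6: a0@(1,0):B a1@(1,1):A a2@(1,2):B a3@(0,2):B a4@(1,3):A a5@(2,0):B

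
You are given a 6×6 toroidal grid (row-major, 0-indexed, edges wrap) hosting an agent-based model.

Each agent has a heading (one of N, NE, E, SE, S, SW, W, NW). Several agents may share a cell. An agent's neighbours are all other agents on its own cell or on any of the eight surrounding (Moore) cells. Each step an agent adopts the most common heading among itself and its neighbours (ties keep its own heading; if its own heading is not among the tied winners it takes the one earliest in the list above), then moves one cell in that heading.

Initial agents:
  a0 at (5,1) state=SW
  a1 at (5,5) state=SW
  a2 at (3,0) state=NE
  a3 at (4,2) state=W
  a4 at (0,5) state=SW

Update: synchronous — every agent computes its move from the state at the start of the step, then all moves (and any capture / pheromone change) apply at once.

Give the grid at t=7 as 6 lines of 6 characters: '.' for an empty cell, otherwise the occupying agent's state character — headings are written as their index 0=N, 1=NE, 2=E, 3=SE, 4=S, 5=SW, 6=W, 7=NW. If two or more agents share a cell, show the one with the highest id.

5..55.
....5.
......
......
.6....
......

t=1: a0@(0,0):SW a1@(0,4):SW a2@(2,1):NE a3@(4,1):W a4@(1,4):SW
t=2: a0@(1,5):SW a1@(1,3):SW a2@(1,2):NE a3@(4,0):W a4@(2,3):SW
t=3: a0@(2,4):SW a1@(2,2):SW a2@(2,1):SW a3@(4,5):W a4@(3,2):SW
t=4: a0@(3,3):SW a1@(3,1):SW a2@(3,0):SW a3@(4,4):W a4@(4,1):SW
t=5: a0@(4,2):SW a1@(4,0):SW a2@(4,5):SW a3@(4,3):W a4@(5,0):SW
t=6: a0@(5,1):SW a1@(5,5):SW a2@(5,4):SW a3@(4,2):W a4@(0,5):SW
t=7: a0@(0,0):SW a1@(0,4):SW a2@(0,3):SW a3@(4,1):W a4@(1,4):SW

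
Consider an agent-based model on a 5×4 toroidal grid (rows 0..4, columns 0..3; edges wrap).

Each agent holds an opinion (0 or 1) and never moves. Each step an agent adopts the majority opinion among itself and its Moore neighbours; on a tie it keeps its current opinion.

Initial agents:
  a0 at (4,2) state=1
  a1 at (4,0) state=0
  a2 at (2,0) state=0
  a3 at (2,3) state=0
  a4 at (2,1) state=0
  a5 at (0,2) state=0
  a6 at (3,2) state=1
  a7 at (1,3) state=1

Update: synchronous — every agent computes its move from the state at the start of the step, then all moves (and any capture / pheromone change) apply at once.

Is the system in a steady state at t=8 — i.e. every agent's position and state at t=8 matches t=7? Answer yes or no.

yes

t=1: a0@(4,2):1 a1@(4,0):0 a2@(2,0):0 a3@(2,3):0 a4@(2,1):0 a5@(0,2):1 a6@(3,2):1 a7@(1,3):0
t=2: (unchanged — steady state)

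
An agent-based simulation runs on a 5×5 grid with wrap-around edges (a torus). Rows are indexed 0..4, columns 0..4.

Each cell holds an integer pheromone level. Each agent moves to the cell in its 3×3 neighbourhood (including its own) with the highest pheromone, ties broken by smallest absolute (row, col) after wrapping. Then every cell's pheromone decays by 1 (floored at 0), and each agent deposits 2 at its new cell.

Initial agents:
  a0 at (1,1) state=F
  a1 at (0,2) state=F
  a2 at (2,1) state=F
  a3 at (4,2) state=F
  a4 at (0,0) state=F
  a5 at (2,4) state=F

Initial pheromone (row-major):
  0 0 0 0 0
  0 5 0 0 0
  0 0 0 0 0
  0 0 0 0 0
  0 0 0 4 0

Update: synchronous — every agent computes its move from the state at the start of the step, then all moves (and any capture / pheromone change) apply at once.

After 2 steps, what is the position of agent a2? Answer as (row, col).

(1, 1)

t=1: a0@(1,1) a1@(1,1) a2@(1,1) a3@(4,3) a4@(1,1) a5@(1,0) | pheromone: 0 0 0 0 0 / 2 12 0 0 0 / 0 0 0 0 0 / 0 0 0 0 0 / 0 0 0 5 0
t=2: a0@(1,1) a1@(1,1) a2@(1,1) a3@(4,3) a4@(1,1) a5@(1,1) | pheromone: 0 0 0 0 0 / 1 21 0 0 0 / 0 0 0 0 0 / 0 0 0 0 0 / 0 0 0 6 0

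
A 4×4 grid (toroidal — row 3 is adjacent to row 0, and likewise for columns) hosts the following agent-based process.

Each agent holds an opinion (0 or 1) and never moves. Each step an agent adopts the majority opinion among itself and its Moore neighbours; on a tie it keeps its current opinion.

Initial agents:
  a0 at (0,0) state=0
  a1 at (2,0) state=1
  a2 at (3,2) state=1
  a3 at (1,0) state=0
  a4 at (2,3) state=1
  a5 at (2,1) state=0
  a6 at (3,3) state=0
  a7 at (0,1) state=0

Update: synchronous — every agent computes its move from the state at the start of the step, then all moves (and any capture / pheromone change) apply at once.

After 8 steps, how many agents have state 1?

0

t=1: a0@(0,0):0 a1@(2,0):0 a2@(3,2):0 a3@(1,0):0 a4@(2,3):1 a5@(2,1):0 a6@(3,3):1 a7@(0,1):0
t=2: a0@(0,0):0 a1@(2,0):0 a2@(3,2):0 a3@(1,0):0 a4@(2,3):0 a5@(2,1):0 a6@(3,3):0 a7@(0,1):0
t=3: (unchanged — steady state)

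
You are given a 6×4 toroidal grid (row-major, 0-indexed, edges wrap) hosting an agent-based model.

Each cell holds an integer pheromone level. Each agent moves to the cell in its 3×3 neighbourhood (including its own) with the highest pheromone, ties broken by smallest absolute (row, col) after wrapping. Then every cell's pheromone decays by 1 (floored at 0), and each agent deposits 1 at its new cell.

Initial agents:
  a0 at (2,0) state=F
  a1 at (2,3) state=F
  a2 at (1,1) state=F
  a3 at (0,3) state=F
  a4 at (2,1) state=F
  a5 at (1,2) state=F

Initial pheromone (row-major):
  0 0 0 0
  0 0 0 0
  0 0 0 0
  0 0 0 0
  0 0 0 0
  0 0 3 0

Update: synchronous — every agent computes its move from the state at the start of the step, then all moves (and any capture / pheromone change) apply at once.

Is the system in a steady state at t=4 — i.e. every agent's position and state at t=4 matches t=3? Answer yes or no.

t=1: a0@(1,0) a1@(1,0) a2@(0,0) a3@(5,2) a4@(1,0) a5@(0,1) | pheromone: 1 1 0 0 / 3 0 0 0 / 0 0 0 0 / 0 0 0 0 / 0 0 0 0 / 0 0 3 0
t=2: a0@(1,0) a1@(1,0) a2@(1,0) a3@(5,2) a4@(1,0) a5@(1,0) | pheromone: 0 0 0 0 / 7 0 0 0 / 0 0 0 0 / 0 0 0 0 / 0 0 0 0 / 0 0 3 0
t=3: a0@(1,0) a1@(1,0) a2@(1,0) a3@(5,2) a4@(1,0) a5@(1,0) | pheromone: 0 0 0 0 / 11 0 0 0 / 0 0 0 0 / 0 0 0 0 / 0 0 0 0 / 0 0 3 0
t=4: a0@(1,0) a1@(1,0) a2@(1,0) a3@(5,2) a4@(1,0) a5@(1,0) | pheromone: 0 0 0 0 / 15 0 0 0 / 0 0 0 0 / 0 0 0 0 / 0 0 0 0 / 0 0 3 0

yes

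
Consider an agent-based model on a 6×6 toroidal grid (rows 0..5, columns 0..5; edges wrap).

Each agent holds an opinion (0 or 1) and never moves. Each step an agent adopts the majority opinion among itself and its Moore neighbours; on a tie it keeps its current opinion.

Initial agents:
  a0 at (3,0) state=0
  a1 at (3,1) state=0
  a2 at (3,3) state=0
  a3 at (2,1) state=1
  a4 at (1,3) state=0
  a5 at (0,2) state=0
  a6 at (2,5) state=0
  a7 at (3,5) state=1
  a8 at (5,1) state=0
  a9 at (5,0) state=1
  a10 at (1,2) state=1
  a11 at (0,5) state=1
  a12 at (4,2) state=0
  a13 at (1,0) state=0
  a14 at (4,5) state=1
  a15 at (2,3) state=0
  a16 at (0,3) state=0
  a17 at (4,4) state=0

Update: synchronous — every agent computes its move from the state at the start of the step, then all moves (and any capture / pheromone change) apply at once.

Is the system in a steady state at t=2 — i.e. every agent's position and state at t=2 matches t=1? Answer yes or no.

t=1: a0@(3,0):0 a1@(3,1):0 a2@(3,3):0 a3@(2,1):0 a4@(1,3):0 a5@(0,2):0 a6@(2,5):0 a7@(3,5):0 a8@(5,1):0 a9@(5,0):1 a10@(1,2):0 a11@(0,5):1 a12@(4,2):0 a13@(1,0):0 a14@(4,5):1 a15@(2,3):0 a16@(0,3):0 a17@(4,4):0
t=2: a0@(3,0):0 a1@(3,1):0 a2@(3,3):0 a3@(2,1):0 a4@(1,3):0 a5@(0,2):0 a6@(2,5):0 a7@(3,5):0 a8@(5,1):0 a9@(5,0):1 a10@(1,2):0 a11@(0,5):1 a12@(4,2):0 a13@(1,0):0 a14@(4,5):0 a15@(2,3):0 a16@(0,3):0 a17@(4,4):0

no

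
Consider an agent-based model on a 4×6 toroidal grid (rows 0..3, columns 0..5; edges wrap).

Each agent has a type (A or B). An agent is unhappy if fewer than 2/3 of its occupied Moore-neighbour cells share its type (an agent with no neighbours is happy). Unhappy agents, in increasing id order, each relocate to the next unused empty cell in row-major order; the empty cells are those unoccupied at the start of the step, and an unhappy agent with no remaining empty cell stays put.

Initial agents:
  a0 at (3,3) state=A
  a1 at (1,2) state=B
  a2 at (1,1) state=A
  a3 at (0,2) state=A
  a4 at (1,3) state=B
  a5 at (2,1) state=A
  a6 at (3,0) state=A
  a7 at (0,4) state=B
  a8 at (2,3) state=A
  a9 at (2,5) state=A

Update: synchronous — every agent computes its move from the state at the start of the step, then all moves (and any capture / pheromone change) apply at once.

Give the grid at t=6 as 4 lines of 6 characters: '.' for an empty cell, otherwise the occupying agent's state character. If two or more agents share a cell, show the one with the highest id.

t=1: a0@(3,3):A a1@(0,0):B a2@(1,1):A a3@(0,1):A a4@(0,3):B a5@(2,1):A a6@(3,0):A a7@(0,5):B a8@(1,0):A a9@(2,5):A
t=2: a0@(0,2):A a1@(0,4):B a2@(1,1):A a3@(0,1):A a4@(1,2):B a5@(2,1):A a6@(1,3):A a7@(1,4):B a8@(1,0):A a9@(2,5):A
t=3: a0@(0,2):A a1@(0,0):B a2@(1,1):A a3@(0,1):A a4@(0,3):B a5@(2,1):A a6@(0,5):A a7@(1,5):B a8@(1,0):A a9@(2,0):A
t=4: a0@(0,2):A a1@(0,4):B a2@(1,1):A a3@(0,1):A a4@(1,2):B a5@(2,1):A a6@(1,3):A a7@(1,4):B a8@(1,0):A a9@(2,0):A
t=5: a0@(0,2):A a1@(0,0):B a2@(1,1):A a3@(0,1):A a4@(0,3):B a5@(2,1):A a6@(0,5):A a7@(1,5):B a8@(1,0):A a9@(2,0):A
t=6: a0@(0,2):A a1@(0,4):B a2@(1,1):A a3@(0,1):A a4@(1,2):B a5@(2,1):A a6@(1,3):A a7@(1,4):B a8@(1,0):A a9@(2,0):A

.AA.B.
AABAB.
AA....
......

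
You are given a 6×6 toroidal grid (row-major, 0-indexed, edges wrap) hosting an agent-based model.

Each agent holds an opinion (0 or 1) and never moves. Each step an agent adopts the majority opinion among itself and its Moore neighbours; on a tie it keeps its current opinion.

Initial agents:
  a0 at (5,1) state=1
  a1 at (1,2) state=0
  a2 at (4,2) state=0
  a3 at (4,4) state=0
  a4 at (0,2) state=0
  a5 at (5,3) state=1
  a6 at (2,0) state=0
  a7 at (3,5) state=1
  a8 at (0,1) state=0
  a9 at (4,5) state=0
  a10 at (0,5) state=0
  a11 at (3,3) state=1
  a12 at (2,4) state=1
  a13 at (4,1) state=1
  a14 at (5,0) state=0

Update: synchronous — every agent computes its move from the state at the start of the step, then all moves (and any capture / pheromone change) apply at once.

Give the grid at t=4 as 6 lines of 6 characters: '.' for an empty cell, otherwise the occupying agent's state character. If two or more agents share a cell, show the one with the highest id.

t=1: a0@(5,1):0 a1@(1,2):0 a2@(4,2):1 a3@(4,4):1 a4@(0,2):0 a5@(5,3):0 a6@(2,0):0 a7@(3,5):0 a8@(0,1):0 a9@(4,5):0 a10@(0,5):0 a11@(3,3):1 a12@(2,4):1 a13@(4,1):1 a14@(5,0):0
t=2: a0@(5,1):0 a1@(1,2):0 a2@(4,2):1 a3@(4,4):0 a4@(0,2):0 a5@(5,3):0 a6@(2,0):0 a7@(3,5):0 a8@(0,1):0 a9@(4,5):0 a10@(0,5):0 a11@(3,3):1 a12@(2,4):1 a13@(4,1):1 a14@(5,0):0
t=3: (unchanged — steady state)

.00..0
..0...
0...1.
...1.0
.11.00
00.0..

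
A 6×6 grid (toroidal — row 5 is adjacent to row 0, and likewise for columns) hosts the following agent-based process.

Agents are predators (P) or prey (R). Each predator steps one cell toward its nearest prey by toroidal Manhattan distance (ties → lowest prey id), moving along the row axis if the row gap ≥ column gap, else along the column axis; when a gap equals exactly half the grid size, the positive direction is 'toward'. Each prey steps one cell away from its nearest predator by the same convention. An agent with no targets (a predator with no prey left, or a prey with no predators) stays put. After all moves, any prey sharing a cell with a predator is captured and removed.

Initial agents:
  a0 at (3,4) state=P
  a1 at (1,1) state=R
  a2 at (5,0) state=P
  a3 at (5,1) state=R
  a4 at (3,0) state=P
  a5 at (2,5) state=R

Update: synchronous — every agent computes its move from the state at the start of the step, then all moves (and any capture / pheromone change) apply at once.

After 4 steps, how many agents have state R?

3

t=1: a0@(2,4):P a1@(2,1):R a2@(5,1):P a3@(5,2):R a4@(2,0):P a5@(1,5):R
t=2: a0@(1,4):P a1@(2,2):R a2@(5,2):P a3@(5,3):R a4@(2,1):P a5@(0,5):R
t=3: a0@(0,4):P a1@(2,3):R a2@(5,3):P a3@(5,4):R a4@(2,2):P a5@(5,5):R
t=4: a0@(5,4):P a1@(2,4):R a2@(5,4):P a3@(4,4):R a4@(2,3):P a5@(4,5):R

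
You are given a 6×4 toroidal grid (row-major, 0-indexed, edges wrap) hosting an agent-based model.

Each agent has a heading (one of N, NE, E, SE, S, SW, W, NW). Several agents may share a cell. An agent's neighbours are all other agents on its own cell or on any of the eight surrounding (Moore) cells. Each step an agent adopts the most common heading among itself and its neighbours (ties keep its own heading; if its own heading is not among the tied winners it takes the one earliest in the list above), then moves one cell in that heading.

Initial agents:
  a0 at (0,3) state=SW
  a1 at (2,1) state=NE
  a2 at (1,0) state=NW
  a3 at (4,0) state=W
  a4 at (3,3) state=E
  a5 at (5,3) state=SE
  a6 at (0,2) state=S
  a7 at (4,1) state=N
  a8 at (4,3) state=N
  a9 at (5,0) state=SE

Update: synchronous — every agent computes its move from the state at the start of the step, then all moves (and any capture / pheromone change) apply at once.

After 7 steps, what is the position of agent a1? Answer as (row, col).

(5, 0)

t=1: a0@(1,0):SE a1@(1,2):NE a2@(0,3):NW a3@(3,0):N a4@(3,0):E a5@(0,0):SE a6@(1,2):S a7@(3,1):N a8@(5,0):SE a9@(0,1):SE
t=2: a0@(2,1):SE a1@(0,3):NE a2@(1,0):SE a3@(2,0):N a4@(2,0):N a5@(1,1):SE a6@(2,2):S a7@(2,1):N a8@(0,1):SE a9@(1,2):SE
t=3: a0@(3,2):SE a1@(1,0):SE a2@(2,1):SE a3@(1,0):N a4@(1,0):N a5@(2,2):SE a6@(3,3):SE a7@(3,2):SE a8@(1,2):SE a9@(2,3):SE
t=4: a0@(4,3):SE a1@(2,1):SE a2@(3,2):SE a3@(2,1):SE a4@(2,1):SE a5@(3,3):SE a6@(4,0):SE a7@(4,3):SE a8@(2,3):SE a9@(3,0):SE
t=5: a0@(5,0):SE a1@(3,2):SE a2@(4,3):SE a3@(3,2):SE a4@(3,2):SE a5@(4,0):SE a6@(5,1):SE a7@(5,0):SE a8@(3,0):SE a9@(4,1):SE
t=6: a0@(0,1):SE a1@(4,3):SE a2@(5,0):SE a3@(4,3):SE a4@(4,3):SE a5@(5,1):SE a6@(0,2):SE a7@(0,1):SE a8@(4,1):SE a9@(5,2):SE
t=7: a0@(1,2):SE a1@(5,0):SE a2@(0,1):SE a3@(5,0):SE a4@(5,0):SE a5@(0,2):SE a6@(1,3):SE a7@(1,2):SE a8@(5,2):SE a9@(0,3):SE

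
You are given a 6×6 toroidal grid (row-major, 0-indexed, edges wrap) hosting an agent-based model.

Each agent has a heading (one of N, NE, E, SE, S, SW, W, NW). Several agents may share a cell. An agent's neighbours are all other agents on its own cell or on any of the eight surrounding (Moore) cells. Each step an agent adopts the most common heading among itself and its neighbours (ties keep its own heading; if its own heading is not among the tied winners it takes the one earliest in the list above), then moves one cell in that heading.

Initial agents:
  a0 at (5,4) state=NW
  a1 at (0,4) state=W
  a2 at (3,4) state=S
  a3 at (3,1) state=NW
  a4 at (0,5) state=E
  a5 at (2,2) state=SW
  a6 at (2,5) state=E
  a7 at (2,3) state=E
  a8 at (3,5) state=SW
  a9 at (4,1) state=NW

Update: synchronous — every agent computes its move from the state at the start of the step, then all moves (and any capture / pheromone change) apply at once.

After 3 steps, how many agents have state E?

t=1: a0@(4,3):NW a1@(0,3):W a2@(3,5):E a3@(2,0):NW a4@(0,0):E a5@(3,1):SW a6@(2,0):E a7@(2,4):E a8@(4,4):SW a9@(3,0):NW
t=2: a0@(3,2):NW a1@(0,2):W a2@(3,0):E a3@(1,5):NW a4@(0,1):E a5@(2,0):NW a6@(2,1):E a7@(2,5):E a8@(5,3):SW a9@(2,5):NW
t=3: a0@(2,1):NW a1@(0,1):W a2@(3,1):E a3@(0,4):NW a4@(0,2):E a5@(1,5):NW a6@(2,2):E a7@(1,4):NW a8@(0,2):SW a9@(1,4):NW

3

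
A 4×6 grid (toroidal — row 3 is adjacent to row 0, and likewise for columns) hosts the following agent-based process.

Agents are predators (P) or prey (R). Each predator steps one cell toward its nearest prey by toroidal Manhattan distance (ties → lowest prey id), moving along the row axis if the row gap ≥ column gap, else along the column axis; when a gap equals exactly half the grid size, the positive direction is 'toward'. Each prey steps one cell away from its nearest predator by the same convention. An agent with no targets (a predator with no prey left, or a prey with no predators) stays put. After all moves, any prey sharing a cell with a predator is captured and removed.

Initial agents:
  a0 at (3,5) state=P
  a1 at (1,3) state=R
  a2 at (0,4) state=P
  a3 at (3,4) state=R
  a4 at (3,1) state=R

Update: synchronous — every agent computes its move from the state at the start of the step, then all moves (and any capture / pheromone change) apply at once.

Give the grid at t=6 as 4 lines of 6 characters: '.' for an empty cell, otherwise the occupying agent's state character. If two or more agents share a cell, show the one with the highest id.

t=1: a0@(3,4):P a1@(2,3):R a2@(3,4):P a3@(3,3):R a4@(3,2):R
t=2: a0@(3,3):P a1@(1,3):R a2@(3,3):P a3@(3,2):R a4@(3,1):R
t=3: a0@(3,2):P a1@(0,3):R a2@(3,2):P a3@(3,1):R a4@(3,0):R
t=4: a0@(3,1):P a1@(1,3):R a2@(3,1):P a3@(3,0):R a4@(3,5):R
t=5: a0@(3,0):P a1@(0,3):R a2@(3,0):P a3@(3,5):R a4@(3,4):R
t=6: a0@(3,5):P a1@(0,2):R a2@(3,5):P a3@(3,4):R a4@(3,3):R

..R...
......
......
...RRP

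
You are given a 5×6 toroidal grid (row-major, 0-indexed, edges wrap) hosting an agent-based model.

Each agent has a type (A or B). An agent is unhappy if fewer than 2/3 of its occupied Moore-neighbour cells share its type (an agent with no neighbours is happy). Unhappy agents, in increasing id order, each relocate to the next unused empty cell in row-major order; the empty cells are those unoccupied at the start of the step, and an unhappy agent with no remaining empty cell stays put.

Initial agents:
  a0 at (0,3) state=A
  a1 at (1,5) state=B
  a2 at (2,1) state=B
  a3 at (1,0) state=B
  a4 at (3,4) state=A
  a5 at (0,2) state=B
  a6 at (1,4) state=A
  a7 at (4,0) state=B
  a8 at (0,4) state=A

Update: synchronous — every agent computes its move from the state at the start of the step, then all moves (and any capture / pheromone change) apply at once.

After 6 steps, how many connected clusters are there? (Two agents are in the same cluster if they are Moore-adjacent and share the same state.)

t=1: a0@(0,3):A a1@(0,0):B a2@(2,1):B a3@(1,0):B a4@(3,4):A a5@(0,1):B a6@(1,4):A a7@(4,0):B a8@(0,4):A
t=2: (unchanged — steady state)

3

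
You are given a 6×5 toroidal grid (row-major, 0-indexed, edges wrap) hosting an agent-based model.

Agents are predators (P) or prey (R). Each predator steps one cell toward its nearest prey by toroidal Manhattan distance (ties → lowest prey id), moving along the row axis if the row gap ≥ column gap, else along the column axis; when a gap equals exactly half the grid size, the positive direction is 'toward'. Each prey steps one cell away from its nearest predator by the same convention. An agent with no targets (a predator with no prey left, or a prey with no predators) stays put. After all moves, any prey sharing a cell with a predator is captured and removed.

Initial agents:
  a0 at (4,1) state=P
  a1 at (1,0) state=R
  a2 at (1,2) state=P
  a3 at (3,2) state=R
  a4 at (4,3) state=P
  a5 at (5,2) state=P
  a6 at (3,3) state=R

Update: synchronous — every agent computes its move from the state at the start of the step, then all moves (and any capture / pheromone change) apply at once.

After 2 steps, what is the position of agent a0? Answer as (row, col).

t=1: a0@(3,1):P a1@(1,4):R a2@(1,1):P a3@(2,2):R a4@(3,3):P a5@(4,2):P a6@(2,3):R
t=2: a0@(2,1):P a1@(1,3):R a2@(1,0):P a3@(1,2):R a4@(2,3):P a5@(3,2):P a6@(1,3):R

(2, 1)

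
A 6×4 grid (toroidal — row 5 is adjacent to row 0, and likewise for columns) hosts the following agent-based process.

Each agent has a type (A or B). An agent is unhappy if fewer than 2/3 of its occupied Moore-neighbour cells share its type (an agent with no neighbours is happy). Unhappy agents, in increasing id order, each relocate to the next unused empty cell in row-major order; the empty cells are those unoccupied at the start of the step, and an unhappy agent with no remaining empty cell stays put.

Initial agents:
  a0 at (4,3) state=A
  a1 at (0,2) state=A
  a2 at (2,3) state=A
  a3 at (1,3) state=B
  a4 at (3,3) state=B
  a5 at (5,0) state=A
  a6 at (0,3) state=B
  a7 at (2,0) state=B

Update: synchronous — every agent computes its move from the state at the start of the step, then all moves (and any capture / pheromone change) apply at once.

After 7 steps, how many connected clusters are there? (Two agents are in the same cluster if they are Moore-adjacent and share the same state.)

2

t=1: a0@(0,0):A a1@(0,1):A a2@(1,0):A a3@(1,1):B a4@(1,2):B a5@(2,1):A a6@(2,2):B a7@(2,0):B
t=2: a0@(0,0):A a1@(0,2):A a2@(0,3):A a3@(1,3):B a4@(2,3):B a5@(3,0):A a6@(2,2):B a7@(3,1):B
t=3: a0@(0,1):A a1@(1,0):A a2@(0,3):A a3@(1,1):B a4@(2,3):B a5@(1,2):A a6@(2,2):B a7@(2,0):B
t=4: a0@(0,1):A a1@(0,0):A a2@(0,3):A a3@(0,2):B a4@(1,3):B a5@(2,1):A a6@(2,2):B a7@(2,0):B
t=5: a0@(1,0):A a1@(0,0):A a2@(1,1):A a3@(1,2):B a4@(2,3):B a5@(3,0):A a6@(3,1):B a7@(3,2):B
t=6: a0@(1,0):A a1@(0,0):A a2@(1,1):A a3@(0,1):B a4@(0,2):B a5@(0,3):A a6@(1,3):B a7@(3,2):B
t=7: a0@(1,2):A a1@(2,0):A a2@(2,1):A a3@(2,2):B a4@(2,3):B a5@(3,0):A a6@(3,1):B a7@(3,2):B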